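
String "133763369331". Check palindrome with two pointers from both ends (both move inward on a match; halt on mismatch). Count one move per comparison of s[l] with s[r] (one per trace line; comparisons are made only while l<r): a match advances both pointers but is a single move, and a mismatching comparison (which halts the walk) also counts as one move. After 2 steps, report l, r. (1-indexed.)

[1,12] '1'=='1' → l++,r--
[2,11] '3'=='3' → l++,r--

l=3, r=10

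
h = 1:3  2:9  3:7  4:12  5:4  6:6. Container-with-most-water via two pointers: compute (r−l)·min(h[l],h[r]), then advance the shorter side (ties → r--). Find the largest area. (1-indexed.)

[1,6] min(3,6)*5=15 best=15 * → l++
[2,6] min(9,6)*4=24 best=24 * → r--
[2,5] min(9,4)*3=12 best=24 → r--
[2,4] min(9,12)*2=18 best=24 → l++
[3,4] min(7,12)*1=7 best=24 → l++

max area = 24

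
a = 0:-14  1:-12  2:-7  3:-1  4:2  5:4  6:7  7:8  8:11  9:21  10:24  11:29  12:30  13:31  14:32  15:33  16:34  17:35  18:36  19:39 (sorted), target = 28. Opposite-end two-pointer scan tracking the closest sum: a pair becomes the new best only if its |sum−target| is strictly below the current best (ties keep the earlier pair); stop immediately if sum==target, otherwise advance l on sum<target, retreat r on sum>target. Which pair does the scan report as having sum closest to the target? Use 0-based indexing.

pair (-7, 35) with sum 28 (|Δ|=0)

l=0 r=19: -14+39=25 d=3 *, l++
l=1 r=19: -12+39=27 d=1 *, l++
l=2 r=19: -7+39=32 d=4, r--
l=2 r=18: -7+36=29 d=1, r--
l=2 r=17: -7+35=28 d=0 *, stop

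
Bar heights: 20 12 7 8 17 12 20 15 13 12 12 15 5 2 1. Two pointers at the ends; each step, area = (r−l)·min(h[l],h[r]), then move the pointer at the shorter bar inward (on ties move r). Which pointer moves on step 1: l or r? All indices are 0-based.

r

l=0 r=14: min(20,1)*14=14 best=14 *, r--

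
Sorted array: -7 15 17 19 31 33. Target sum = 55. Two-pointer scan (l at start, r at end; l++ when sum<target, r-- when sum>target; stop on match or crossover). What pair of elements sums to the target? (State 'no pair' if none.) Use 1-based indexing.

no pair

[1,6] -7+33=26 <55 → l++
[2,6] 15+33=48 <55 → l++
[3,6] 17+33=50 <55 → l++
[4,6] 19+33=52 <55 → l++
[5,6] 31+33=64 >55 → r--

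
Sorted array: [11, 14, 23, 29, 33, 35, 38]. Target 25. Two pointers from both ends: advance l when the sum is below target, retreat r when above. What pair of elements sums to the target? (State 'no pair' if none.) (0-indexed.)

[0,6] 11+38=49 >25 → r--
[0,5] 11+35=46 >25 → r--
[0,4] 11+33=44 >25 → r--
[0,3] 11+29=40 >25 → r--
[0,2] 11+23=34 >25 → r--
[0,1] 11+14=25 → found

(11, 14)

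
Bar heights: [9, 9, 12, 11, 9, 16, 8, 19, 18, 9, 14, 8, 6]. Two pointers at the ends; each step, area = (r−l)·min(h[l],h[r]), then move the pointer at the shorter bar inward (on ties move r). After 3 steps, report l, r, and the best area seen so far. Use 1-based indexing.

l=2, r=11, best area=90

[1,13] min(9,6)*12=72 best=72 * → r--
[1,12] min(9,8)*11=88 best=88 * → r--
[1,11] min(9,14)*10=90 best=90 * → l++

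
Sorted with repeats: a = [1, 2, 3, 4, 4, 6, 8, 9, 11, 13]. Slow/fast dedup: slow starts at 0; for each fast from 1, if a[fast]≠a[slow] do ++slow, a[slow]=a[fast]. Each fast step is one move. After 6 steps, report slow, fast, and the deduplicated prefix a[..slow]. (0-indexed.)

slow=5, fast=7, prefix=[1, 2, 3, 4, 6, 8]

(s=0,f=1) a[fast]=2≠a[slow]=1 write a[1]=2 → slow++,fast++
(s=1,f=2) a[fast]=3≠a[slow]=2 write a[2]=3 → slow++,fast++
(s=2,f=3) a[fast]=4≠a[slow]=3 write a[3]=4 → slow++,fast++
(s=3,f=4) a[fast]=4=a[slow] dup → fast++
(s=3,f=5) a[fast]=6≠a[slow]=4 write a[4]=6 → slow++,fast++
(s=4,f=6) a[fast]=8≠a[slow]=6 write a[5]=8 → slow++,fast++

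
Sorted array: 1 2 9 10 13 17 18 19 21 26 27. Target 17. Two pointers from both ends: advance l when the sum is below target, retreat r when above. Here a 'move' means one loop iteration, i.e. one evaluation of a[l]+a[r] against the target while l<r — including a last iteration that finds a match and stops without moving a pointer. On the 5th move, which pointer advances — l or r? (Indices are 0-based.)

[0,10] 1+27=28 >17 → r--
[0,9] 1+26=27 >17 → r--
[0,8] 1+21=22 >17 → r--
[0,7] 1+19=20 >17 → r--
[0,6] 1+18=19 >17 → r--

r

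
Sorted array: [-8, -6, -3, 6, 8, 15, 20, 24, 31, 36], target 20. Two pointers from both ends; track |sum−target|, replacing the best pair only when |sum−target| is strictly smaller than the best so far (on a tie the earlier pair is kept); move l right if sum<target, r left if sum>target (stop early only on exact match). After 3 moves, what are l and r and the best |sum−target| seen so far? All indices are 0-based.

l=1, r=7, best |Δ|=3

[0,9] -8+36=28 d=8 * → r--
[0,8] -8+31=23 d=3 * → r--
[0,7] -8+24=16 d=4 → l++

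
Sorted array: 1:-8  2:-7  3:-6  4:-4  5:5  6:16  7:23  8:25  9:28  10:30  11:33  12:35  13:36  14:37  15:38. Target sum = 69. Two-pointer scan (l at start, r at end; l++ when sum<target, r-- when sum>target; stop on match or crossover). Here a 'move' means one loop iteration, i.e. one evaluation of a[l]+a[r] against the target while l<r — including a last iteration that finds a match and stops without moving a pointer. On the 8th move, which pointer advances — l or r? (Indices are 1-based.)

l=1 r=15: -8+38=30 <69, l++
l=2 r=15: -7+38=31 <69, l++
l=3 r=15: -6+38=32 <69, l++
l=4 r=15: -4+38=34 <69, l++
l=5 r=15: 5+38=43 <69, l++
l=6 r=15: 16+38=54 <69, l++
l=7 r=15: 23+38=61 <69, l++
l=8 r=15: 25+38=63 <69, l++

l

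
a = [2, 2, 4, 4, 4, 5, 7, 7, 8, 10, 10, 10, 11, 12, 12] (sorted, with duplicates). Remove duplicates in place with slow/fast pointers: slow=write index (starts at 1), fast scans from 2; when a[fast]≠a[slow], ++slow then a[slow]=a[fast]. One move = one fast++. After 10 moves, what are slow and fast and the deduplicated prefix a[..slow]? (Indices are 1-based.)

slow=6, fast=12, prefix=[2, 4, 5, 7, 8, 10]

(s=1,f=2) a[fast]=2=a[slow] dup → fast++
(s=1,f=3) a[fast]=4≠a[slow]=2 write a[2]=4 → slow++,fast++
(s=2,f=4) a[fast]=4=a[slow] dup → fast++
(s=2,f=5) a[fast]=4=a[slow] dup → fast++
(s=2,f=6) a[fast]=5≠a[slow]=4 write a[3]=5 → slow++,fast++
(s=3,f=7) a[fast]=7≠a[slow]=5 write a[4]=7 → slow++,fast++
(s=4,f=8) a[fast]=7=a[slow] dup → fast++
(s=4,f=9) a[fast]=8≠a[slow]=7 write a[5]=8 → slow++,fast++
(s=5,f=10) a[fast]=10≠a[slow]=8 write a[6]=10 → slow++,fast++
(s=6,f=11) a[fast]=10=a[slow] dup → fast++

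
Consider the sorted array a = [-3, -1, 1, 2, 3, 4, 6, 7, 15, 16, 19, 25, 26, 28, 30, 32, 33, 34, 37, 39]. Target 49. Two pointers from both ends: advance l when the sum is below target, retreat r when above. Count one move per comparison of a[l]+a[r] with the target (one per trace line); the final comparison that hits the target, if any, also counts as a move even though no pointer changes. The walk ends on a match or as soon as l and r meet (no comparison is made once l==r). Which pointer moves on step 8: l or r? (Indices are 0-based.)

[0,19] -3+39=36 <49 → l++
[1,19] -1+39=38 <49 → l++
[2,19] 1+39=40 <49 → l++
[3,19] 2+39=41 <49 → l++
[4,19] 3+39=42 <49 → l++
[5,19] 4+39=43 <49 → l++
[6,19] 6+39=45 <49 → l++
[7,19] 7+39=46 <49 → l++

l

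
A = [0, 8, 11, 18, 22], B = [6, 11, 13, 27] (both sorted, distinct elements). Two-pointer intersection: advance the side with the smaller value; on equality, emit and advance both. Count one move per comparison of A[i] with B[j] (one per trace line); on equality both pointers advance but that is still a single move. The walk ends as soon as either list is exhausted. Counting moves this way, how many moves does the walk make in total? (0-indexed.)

[i=0,j=0] 0<6 → i++
[i=1,j=0] 8>6 → j++
[i=1,j=1] 8<11 → i++
[i=2,j=1] 11==11 emit → i++,j++
[i=3,j=2] 18>13 → j++
[i=3,j=3] 18<27 → i++
[i=4,j=3] 22<27 → i++

7 moves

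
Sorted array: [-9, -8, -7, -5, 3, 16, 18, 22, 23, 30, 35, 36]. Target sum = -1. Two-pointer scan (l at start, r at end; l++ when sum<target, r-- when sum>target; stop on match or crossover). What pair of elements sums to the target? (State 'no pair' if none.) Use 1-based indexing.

no pair

l=1 r=12: -9+36=27 >-1, r--
l=1 r=11: -9+35=26 >-1, r--
l=1 r=10: -9+30=21 >-1, r--
l=1 r=9: -9+23=14 >-1, r--
l=1 r=8: -9+22=13 >-1, r--
l=1 r=7: -9+18=9 >-1, r--
l=1 r=6: -9+16=7 >-1, r--
l=1 r=5: -9+3=-6 <-1, l++
l=2 r=5: -8+3=-5 <-1, l++
l=3 r=5: -7+3=-4 <-1, l++
l=4 r=5: -5+3=-2 <-1, l++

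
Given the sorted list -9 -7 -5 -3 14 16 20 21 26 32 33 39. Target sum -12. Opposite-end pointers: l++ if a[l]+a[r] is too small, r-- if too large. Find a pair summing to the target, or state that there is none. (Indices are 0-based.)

(-9, -3)

[0,11] -9+39=30 >-12 → r--
[0,10] -9+33=24 >-12 → r--
[0,9] -9+32=23 >-12 → r--
[0,8] -9+26=17 >-12 → r--
[0,7] -9+21=12 >-12 → r--
[0,6] -9+20=11 >-12 → r--
[0,5] -9+16=7 >-12 → r--
[0,4] -9+14=5 >-12 → r--
[0,3] -9+-3=-12 → found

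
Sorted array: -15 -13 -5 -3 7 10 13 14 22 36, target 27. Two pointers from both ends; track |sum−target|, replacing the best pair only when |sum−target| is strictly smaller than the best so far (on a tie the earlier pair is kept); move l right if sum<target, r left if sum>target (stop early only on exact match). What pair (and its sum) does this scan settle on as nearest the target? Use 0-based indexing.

pair (13, 14) with sum 27 (|Δ|=0)

l=0 r=9: -15+36=21 d=6 *, l++
l=1 r=9: -13+36=23 d=4 *, l++
l=2 r=9: -5+36=31 d=4, r--
l=2 r=8: -5+22=17 d=10, l++
l=3 r=8: -3+22=19 d=8, l++
l=4 r=8: 7+22=29 d=2 *, r--
l=4 r=7: 7+14=21 d=6, l++
l=5 r=7: 10+14=24 d=3, l++
l=6 r=7: 13+14=27 d=0 *, stop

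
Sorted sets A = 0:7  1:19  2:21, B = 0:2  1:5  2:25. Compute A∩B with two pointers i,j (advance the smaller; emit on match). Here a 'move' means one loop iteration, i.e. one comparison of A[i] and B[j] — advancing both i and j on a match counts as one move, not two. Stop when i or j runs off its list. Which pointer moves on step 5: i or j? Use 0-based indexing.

i

[i=0,j=0] 7>2 → j++
[i=0,j=1] 7>5 → j++
[i=0,j=2] 7<25 → i++
[i=1,j=2] 19<25 → i++
[i=2,j=2] 21<25 → i++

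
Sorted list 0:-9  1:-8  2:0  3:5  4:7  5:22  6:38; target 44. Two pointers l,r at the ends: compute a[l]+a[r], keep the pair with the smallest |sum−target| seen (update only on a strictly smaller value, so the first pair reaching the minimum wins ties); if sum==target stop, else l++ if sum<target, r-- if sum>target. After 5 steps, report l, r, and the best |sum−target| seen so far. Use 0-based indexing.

[0,6] -9+38=29 d=15 * → l++
[1,6] -8+38=30 d=14 * → l++
[2,6] 0+38=38 d=6 * → l++
[3,6] 5+38=43 d=1 * → l++
[4,6] 7+38=45 d=1 → r--

l=4, r=5, best |Δ|=1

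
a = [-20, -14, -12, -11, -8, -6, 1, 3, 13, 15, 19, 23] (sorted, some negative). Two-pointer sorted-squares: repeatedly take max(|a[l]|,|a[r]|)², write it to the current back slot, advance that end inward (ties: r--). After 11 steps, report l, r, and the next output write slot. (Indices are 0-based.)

[0,11] |-20|<=|23| out[11]=529 → r--
[0,10] |-20|>|19| out[10]=400 → l++
[1,10] |-14|<=|19| out[9]=361 → r--
[1,9] |-14|<=|15| out[8]=225 → r--
[1,8] |-14|>|13| out[7]=196 → l++
[2,8] |-12|<=|13| out[6]=169 → r--
[2,7] |-12|>|3| out[5]=144 → l++
[3,7] |-11|>|3| out[4]=121 → l++
[4,7] |-8|>|3| out[3]=64 → l++
[5,7] |-6|>|3| out[2]=36 → l++
[6,7] |1|<=|3| out[1]=9 → r--

l=6, r=6, next write slot=0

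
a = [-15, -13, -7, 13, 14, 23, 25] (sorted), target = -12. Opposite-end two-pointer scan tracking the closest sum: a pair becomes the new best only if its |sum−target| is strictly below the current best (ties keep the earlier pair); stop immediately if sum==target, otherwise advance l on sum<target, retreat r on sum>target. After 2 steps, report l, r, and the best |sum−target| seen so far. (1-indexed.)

l=1, r=5, best |Δ|=20

l=1 r=7: -15+25=10 d=22 *, r--
l=1 r=6: -15+23=8 d=20 *, r--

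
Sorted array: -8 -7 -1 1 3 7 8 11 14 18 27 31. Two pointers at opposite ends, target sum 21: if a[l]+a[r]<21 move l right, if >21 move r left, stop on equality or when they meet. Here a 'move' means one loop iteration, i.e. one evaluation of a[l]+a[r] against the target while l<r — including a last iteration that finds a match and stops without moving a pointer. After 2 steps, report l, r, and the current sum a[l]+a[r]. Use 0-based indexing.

l=1, r=10, sum=20

l=0 r=11: -8+31=23 >21, r--
l=0 r=10: -8+27=19 <21, l++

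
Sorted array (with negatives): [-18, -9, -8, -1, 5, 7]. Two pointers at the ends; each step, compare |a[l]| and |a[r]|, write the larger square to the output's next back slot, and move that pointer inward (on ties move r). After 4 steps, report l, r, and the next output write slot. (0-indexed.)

[0,5] |-18|>|7| out[5]=324 → l++
[1,5] |-9|>|7| out[4]=81 → l++
[2,5] |-8|>|7| out[3]=64 → l++
[3,5] |-1|<=|7| out[2]=49 → r--

l=3, r=4, next write slot=1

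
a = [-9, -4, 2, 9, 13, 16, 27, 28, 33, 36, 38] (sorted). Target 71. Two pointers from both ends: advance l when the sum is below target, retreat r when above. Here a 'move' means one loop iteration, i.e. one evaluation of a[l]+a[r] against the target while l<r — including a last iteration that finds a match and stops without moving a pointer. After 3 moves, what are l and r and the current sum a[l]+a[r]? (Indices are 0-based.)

l=3, r=10, sum=47

[0,10] -9+38=29 <71 → l++
[1,10] -4+38=34 <71 → l++
[2,10] 2+38=40 <71 → l++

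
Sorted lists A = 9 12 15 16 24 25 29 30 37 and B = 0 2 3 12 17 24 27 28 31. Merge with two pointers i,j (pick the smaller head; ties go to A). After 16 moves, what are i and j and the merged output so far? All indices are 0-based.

i=8, j=8, merged so far=[0, 2, 3, 9, 12, 12, 15, 16, 17, 24, 24, 25, 27, 28, 29, 30]

[i=0,j=0] A[i]=9>B[j]=0 take 0 → j++
[i=0,j=1] A[i]=9>B[j]=2 take 2 → j++
[i=0,j=2] A[i]=9>B[j]=3 take 3 → j++
[i=0,j=3] A[i]=9<=B[j]=12 take 9 → i++
[i=1,j=3] A[i]=12<=B[j]=12 take 12 → i++
[i=2,j=3] A[i]=15>B[j]=12 take 12 → j++
[i=2,j=4] A[i]=15<=B[j]=17 take 15 → i++
[i=3,j=4] A[i]=16<=B[j]=17 take 16 → i++
[i=4,j=4] A[i]=24>B[j]=17 take 17 → j++
[i=4,j=5] A[i]=24<=B[j]=24 take 24 → i++
[i=5,j=5] A[i]=25>B[j]=24 take 24 → j++
[i=5,j=6] A[i]=25<=B[j]=27 take 25 → i++
[i=6,j=6] A[i]=29>B[j]=27 take 27 → j++
[i=6,j=7] A[i]=29>B[j]=28 take 28 → j++
[i=6,j=8] A[i]=29<=B[j]=31 take 29 → i++
[i=7,j=8] A[i]=30<=B[j]=31 take 30 → i++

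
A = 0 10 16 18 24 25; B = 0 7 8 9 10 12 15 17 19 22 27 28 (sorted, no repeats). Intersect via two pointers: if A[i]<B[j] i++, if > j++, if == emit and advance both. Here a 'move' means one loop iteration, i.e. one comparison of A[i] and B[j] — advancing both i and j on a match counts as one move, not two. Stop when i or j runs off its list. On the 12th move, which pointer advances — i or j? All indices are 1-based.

[i=1,j=1] 0==0 emit → i++,j++
[i=2,j=2] 10>7 → j++
[i=2,j=3] 10>8 → j++
[i=2,j=4] 10>9 → j++
[i=2,j=5] 10==10 emit → i++,j++
[i=3,j=6] 16>12 → j++
[i=3,j=7] 16>15 → j++
[i=3,j=8] 16<17 → i++
[i=4,j=8] 18>17 → j++
[i=4,j=9] 18<19 → i++
[i=5,j=9] 24>19 → j++
[i=5,j=10] 24>22 → j++

j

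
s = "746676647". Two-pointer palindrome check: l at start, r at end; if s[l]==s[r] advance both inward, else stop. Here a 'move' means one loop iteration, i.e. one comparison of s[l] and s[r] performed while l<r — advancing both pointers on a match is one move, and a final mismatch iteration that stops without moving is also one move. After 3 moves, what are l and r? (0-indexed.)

[0,8] '7'=='7' → l++,r--
[1,7] '4'=='4' → l++,r--
[2,6] '6'=='6' → l++,r--

l=3, r=5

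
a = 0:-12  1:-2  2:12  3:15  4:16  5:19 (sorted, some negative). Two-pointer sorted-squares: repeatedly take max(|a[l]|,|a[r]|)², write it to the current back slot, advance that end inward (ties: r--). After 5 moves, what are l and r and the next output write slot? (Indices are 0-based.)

[0,5] |-12|<=|19| out[5]=361 → r--
[0,4] |-12|<=|16| out[4]=256 → r--
[0,3] |-12|<=|15| out[3]=225 → r--
[0,2] |-12|<=|12| out[2]=144 → r--
[0,1] |-12|>|-2| out[1]=144 → l++

l=1, r=1, next write slot=0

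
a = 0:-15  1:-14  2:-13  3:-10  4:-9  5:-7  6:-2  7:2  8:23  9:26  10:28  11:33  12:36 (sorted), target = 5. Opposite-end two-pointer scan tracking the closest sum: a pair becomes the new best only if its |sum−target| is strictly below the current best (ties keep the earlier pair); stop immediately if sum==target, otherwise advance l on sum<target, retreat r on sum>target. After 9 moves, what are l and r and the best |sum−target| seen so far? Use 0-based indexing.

l=0 r=12: -15+36=21 d=16 *, r--
l=0 r=11: -15+33=18 d=13 *, r--
l=0 r=10: -15+28=13 d=8 *, r--
l=0 r=9: -15+26=11 d=6 *, r--
l=0 r=8: -15+23=8 d=3 *, r--
l=0 r=7: -15+2=-13 d=18, l++
l=1 r=7: -14+2=-12 d=17, l++
l=2 r=7: -13+2=-11 d=16, l++
l=3 r=7: -10+2=-8 d=13, l++

l=4, r=7, best |Δ|=3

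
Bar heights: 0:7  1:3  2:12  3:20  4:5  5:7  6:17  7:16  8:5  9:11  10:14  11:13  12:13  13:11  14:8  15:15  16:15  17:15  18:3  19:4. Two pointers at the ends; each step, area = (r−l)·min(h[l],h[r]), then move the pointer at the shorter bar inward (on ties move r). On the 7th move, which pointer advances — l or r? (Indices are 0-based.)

r

l=0 r=19: min(7,4)*19=76 best=76 *, r--
l=0 r=18: min(7,3)*18=54 best=76, r--
l=0 r=17: min(7,15)*17=119 best=119 *, l++
l=1 r=17: min(3,15)*16=48 best=119, l++
l=2 r=17: min(12,15)*15=180 best=180 *, l++
l=3 r=17: min(20,15)*14=210 best=210 *, r--
l=3 r=16: min(20,15)*13=195 best=210, r--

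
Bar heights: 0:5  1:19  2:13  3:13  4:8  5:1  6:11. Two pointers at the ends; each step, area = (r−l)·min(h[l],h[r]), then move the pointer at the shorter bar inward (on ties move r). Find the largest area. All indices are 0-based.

max area = 55

l=0 r=6: min(5,11)*6=30 best=30 *, l++
l=1 r=6: min(19,11)*5=55 best=55 *, r--
l=1 r=5: min(19,1)*4=4 best=55, r--
l=1 r=4: min(19,8)*3=24 best=55, r--
l=1 r=3: min(19,13)*2=26 best=55, r--
l=1 r=2: min(19,13)*1=13 best=55, r--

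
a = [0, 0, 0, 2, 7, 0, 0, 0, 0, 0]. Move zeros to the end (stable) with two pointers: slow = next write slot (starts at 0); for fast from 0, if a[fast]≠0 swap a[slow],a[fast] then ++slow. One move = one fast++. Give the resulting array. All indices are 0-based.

slow=0 fast=0: a[fast]=0, fast++
slow=0 fast=1: a[fast]=0, fast++
slow=0 fast=2: a[fast]=0, fast++
slow=0 fast=3: a[fast]=2≠0 swap→a[0]=2, slow++,fast++
slow=1 fast=4: a[fast]=7≠0 swap→a[1]=7, slow++,fast++
slow=2 fast=5: a[fast]=0, fast++
slow=2 fast=6: a[fast]=0, fast++
slow=2 fast=7: a[fast]=0, fast++
slow=2 fast=8: a[fast]=0, fast++
slow=2 fast=9: a[fast]=0, fast++

[2, 7, 0, 0, 0, 0, 0, 0, 0, 0]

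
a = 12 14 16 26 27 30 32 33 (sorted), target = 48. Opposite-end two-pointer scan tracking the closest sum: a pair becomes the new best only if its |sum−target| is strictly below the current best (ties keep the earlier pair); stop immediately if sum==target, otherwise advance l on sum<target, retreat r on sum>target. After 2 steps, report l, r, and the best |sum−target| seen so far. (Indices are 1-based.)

[1,8] 12+33=45 d=3 * → l++
[2,8] 14+33=47 d=1 * → l++

l=3, r=8, best |Δ|=1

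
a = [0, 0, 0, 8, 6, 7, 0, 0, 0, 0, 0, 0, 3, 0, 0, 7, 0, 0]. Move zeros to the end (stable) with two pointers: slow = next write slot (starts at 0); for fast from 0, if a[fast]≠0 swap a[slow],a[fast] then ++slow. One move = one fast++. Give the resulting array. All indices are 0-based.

[8, 6, 7, 3, 7, 0, 0, 0, 0, 0, 0, 0, 0, 0, 0, 0, 0, 0]

slow=0 fast=0: a[fast]=0, fast++
slow=0 fast=1: a[fast]=0, fast++
slow=0 fast=2: a[fast]=0, fast++
slow=0 fast=3: a[fast]=8≠0 swap→a[0]=8, slow++,fast++
slow=1 fast=4: a[fast]=6≠0 swap→a[1]=6, slow++,fast++
slow=2 fast=5: a[fast]=7≠0 swap→a[2]=7, slow++,fast++
slow=3 fast=6: a[fast]=0, fast++
slow=3 fast=7: a[fast]=0, fast++
slow=3 fast=8: a[fast]=0, fast++
slow=3 fast=9: a[fast]=0, fast++
slow=3 fast=10: a[fast]=0, fast++
slow=3 fast=11: a[fast]=0, fast++
slow=3 fast=12: a[fast]=3≠0 swap→a[3]=3, slow++,fast++
slow=4 fast=13: a[fast]=0, fast++
slow=4 fast=14: a[fast]=0, fast++
slow=4 fast=15: a[fast]=7≠0 swap→a[4]=7, slow++,fast++
slow=5 fast=16: a[fast]=0, fast++
slow=5 fast=17: a[fast]=0, fast++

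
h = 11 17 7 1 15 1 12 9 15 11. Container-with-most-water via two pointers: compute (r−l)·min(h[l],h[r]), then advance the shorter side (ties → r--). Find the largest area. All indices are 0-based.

max area = 105

[0,9] min(11,11)*9=99 best=99 * → r--
[0,8] min(11,15)*8=88 best=99 → l++
[1,8] min(17,15)*7=105 best=105 * → r--
[1,7] min(17,9)*6=54 best=105 → r--
[1,6] min(17,12)*5=60 best=105 → r--
[1,5] min(17,1)*4=4 best=105 → r--
[1,4] min(17,15)*3=45 best=105 → r--
[1,3] min(17,1)*2=2 best=105 → r--
[1,2] min(17,7)*1=7 best=105 → r--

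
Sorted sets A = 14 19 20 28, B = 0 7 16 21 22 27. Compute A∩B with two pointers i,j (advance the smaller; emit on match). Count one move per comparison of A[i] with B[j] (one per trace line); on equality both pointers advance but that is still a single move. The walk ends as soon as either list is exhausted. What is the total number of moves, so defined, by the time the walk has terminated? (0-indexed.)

9 moves

i=0 j=0: 14>0, j++
i=0 j=1: 14>7, j++
i=0 j=2: 14<16, i++
i=1 j=2: 19>16, j++
i=1 j=3: 19<21, i++
i=2 j=3: 20<21, i++
i=3 j=3: 28>21, j++
i=3 j=4: 28>22, j++
i=3 j=5: 28>27, j++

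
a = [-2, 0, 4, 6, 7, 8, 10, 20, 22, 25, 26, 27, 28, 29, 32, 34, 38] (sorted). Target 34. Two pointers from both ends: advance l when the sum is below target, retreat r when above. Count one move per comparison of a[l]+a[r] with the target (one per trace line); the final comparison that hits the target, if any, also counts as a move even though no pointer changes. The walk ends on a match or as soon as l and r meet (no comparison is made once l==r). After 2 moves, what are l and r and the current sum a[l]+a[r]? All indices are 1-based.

l=1 r=17: -2+38=36 >34, r--
l=1 r=16: -2+34=32 <34, l++

l=2, r=16, sum=34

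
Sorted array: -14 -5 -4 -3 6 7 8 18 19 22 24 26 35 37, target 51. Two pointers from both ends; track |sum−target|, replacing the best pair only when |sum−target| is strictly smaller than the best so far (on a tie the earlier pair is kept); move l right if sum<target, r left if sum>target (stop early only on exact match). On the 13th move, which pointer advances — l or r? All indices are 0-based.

[0,13] -14+37=23 d=28 * → l++
[1,13] -5+37=32 d=19 * → l++
[2,13] -4+37=33 d=18 * → l++
[3,13] -3+37=34 d=17 * → l++
[4,13] 6+37=43 d=8 * → l++
[5,13] 7+37=44 d=7 * → l++
[6,13] 8+37=45 d=6 * → l++
[7,13] 18+37=55 d=4 * → r--
[7,12] 18+35=53 d=2 * → r--
[7,11] 18+26=44 d=7 → l++
[8,11] 19+26=45 d=6 → l++
[9,11] 22+26=48 d=3 → l++
[10,11] 24+26=50 d=1 * → l++

l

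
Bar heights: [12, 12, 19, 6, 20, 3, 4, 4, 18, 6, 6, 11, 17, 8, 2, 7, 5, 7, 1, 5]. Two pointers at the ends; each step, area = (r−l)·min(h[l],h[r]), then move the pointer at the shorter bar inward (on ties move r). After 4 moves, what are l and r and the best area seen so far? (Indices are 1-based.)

l=1, r=16, best area=119

l=1 r=20: min(12,5)*19=95 best=95 *, r--
l=1 r=19: min(12,1)*18=18 best=95, r--
l=1 r=18: min(12,7)*17=119 best=119 *, r--
l=1 r=17: min(12,5)*16=80 best=119, r--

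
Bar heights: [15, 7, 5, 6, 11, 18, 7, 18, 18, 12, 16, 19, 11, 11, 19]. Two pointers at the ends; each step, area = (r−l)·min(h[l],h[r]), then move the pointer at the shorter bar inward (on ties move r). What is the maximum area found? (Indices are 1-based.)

l=1 r=15: min(15,19)*14=210 best=210 *, l++
l=2 r=15: min(7,19)*13=91 best=210, l++
l=3 r=15: min(5,19)*12=60 best=210, l++
l=4 r=15: min(6,19)*11=66 best=210, l++
l=5 r=15: min(11,19)*10=110 best=210, l++
l=6 r=15: min(18,19)*9=162 best=210, l++
l=7 r=15: min(7,19)*8=56 best=210, l++
l=8 r=15: min(18,19)*7=126 best=210, l++
l=9 r=15: min(18,19)*6=108 best=210, l++
l=10 r=15: min(12,19)*5=60 best=210, l++
l=11 r=15: min(16,19)*4=64 best=210, l++
l=12 r=15: min(19,19)*3=57 best=210, r--
l=12 r=14: min(19,11)*2=22 best=210, r--
l=12 r=13: min(19,11)*1=11 best=210, r--

max area = 210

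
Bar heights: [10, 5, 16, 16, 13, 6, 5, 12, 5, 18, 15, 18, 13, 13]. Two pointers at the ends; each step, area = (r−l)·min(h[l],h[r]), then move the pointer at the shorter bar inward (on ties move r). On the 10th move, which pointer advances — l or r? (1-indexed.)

[1,14] min(10,13)*13=130 best=130 * → l++
[2,14] min(5,13)*12=60 best=130 → l++
[3,14] min(16,13)*11=143 best=143 * → r--
[3,13] min(16,13)*10=130 best=143 → r--
[3,12] min(16,18)*9=144 best=144 * → l++
[4,12] min(16,18)*8=128 best=144 → l++
[5,12] min(13,18)*7=91 best=144 → l++
[6,12] min(6,18)*6=36 best=144 → l++
[7,12] min(5,18)*5=25 best=144 → l++
[8,12] min(12,18)*4=48 best=144 → l++

l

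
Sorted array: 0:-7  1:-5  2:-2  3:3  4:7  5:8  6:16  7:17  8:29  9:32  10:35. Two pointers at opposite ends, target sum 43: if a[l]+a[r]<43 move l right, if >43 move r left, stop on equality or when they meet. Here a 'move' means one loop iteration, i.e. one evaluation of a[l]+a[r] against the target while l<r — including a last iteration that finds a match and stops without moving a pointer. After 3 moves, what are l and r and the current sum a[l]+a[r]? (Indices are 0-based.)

l=0 r=10: -7+35=28 <43, l++
l=1 r=10: -5+35=30 <43, l++
l=2 r=10: -2+35=33 <43, l++

l=3, r=10, sum=38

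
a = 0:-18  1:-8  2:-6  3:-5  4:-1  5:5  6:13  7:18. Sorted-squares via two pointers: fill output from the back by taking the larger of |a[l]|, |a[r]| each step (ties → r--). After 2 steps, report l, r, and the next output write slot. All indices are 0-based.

l=1, r=6, next write slot=5

l=0 r=7: |-18|<=|18| out[7]=324, r--
l=0 r=6: |-18|>|13| out[6]=324, l++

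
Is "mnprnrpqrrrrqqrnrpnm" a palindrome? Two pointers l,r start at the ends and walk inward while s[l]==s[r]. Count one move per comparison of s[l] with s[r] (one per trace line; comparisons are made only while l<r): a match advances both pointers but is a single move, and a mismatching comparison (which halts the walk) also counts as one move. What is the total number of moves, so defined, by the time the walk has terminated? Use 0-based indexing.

l=0 r=19: 'm'=='m', l++,r--
l=1 r=18: 'n'=='n', l++,r--
l=2 r=17: 'p'=='p', l++,r--
l=3 r=16: 'r'=='r', l++,r--
l=4 r=15: 'n'=='n', l++,r--
l=5 r=14: 'r'=='r', l++,r--
l=6 r=13: 'p'!='q', stop

7 moves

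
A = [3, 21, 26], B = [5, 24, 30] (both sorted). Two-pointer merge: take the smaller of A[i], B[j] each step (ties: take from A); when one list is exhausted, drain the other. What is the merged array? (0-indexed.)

i=0 j=0: A[i]=3<=B[j]=5 take 3, i++
i=1 j=0: A[i]=21>B[j]=5 take 5, j++
i=1 j=1: A[i]=21<=B[j]=24 take 21, i++
i=2 j=1: A[i]=26>B[j]=24 take 24, j++
i=2 j=2: A[i]=26<=B[j]=30 take 26, i++
i=3 j=2: A done, take B[j]=30, j++

[3, 5, 21, 24, 26, 30]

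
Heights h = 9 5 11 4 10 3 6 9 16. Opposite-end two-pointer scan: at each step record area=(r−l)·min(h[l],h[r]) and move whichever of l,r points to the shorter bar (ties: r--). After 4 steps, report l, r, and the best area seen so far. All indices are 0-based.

l=4, r=8, best area=72

[0,8] min(9,16)*8=72 best=72 * → l++
[1,8] min(5,16)*7=35 best=72 → l++
[2,8] min(11,16)*6=66 best=72 → l++
[3,8] min(4,16)*5=20 best=72 → l++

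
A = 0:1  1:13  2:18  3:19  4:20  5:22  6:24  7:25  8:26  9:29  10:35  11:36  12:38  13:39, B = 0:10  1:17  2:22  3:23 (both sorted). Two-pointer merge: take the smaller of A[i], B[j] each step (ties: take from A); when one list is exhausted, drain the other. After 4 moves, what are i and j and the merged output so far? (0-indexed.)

i=2, j=2, merged so far=[1, 10, 13, 17]

[i=0,j=0] A[i]=1<=B[j]=10 take 1 → i++
[i=1,j=0] A[i]=13>B[j]=10 take 10 → j++
[i=1,j=1] A[i]=13<=B[j]=17 take 13 → i++
[i=2,j=1] A[i]=18>B[j]=17 take 17 → j++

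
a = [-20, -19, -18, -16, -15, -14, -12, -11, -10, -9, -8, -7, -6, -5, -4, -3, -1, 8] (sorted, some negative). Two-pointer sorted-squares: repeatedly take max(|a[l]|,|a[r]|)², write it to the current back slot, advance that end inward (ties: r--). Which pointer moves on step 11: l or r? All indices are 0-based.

[0,17] |-20|>|8| out[17]=400 → l++
[1,17] |-19|>|8| out[16]=361 → l++
[2,17] |-18|>|8| out[15]=324 → l++
[3,17] |-16|>|8| out[14]=256 → l++
[4,17] |-15|>|8| out[13]=225 → l++
[5,17] |-14|>|8| out[12]=196 → l++
[6,17] |-12|>|8| out[11]=144 → l++
[7,17] |-11|>|8| out[10]=121 → l++
[8,17] |-10|>|8| out[9]=100 → l++
[9,17] |-9|>|8| out[8]=81 → l++
[10,17] |-8|<=|8| out[7]=64 → r--

r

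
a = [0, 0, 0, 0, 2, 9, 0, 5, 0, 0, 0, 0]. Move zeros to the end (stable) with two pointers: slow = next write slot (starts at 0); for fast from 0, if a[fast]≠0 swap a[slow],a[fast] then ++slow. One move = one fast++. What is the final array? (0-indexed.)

(s=0,f=0) a[fast]=0 → fast++
(s=0,f=1) a[fast]=0 → fast++
(s=0,f=2) a[fast]=0 → fast++
(s=0,f=3) a[fast]=0 → fast++
(s=0,f=4) a[fast]=2≠0 swap→a[0]=2 → slow++,fast++
(s=1,f=5) a[fast]=9≠0 swap→a[1]=9 → slow++,fast++
(s=2,f=6) a[fast]=0 → fast++
(s=2,f=7) a[fast]=5≠0 swap→a[2]=5 → slow++,fast++
(s=3,f=8) a[fast]=0 → fast++
(s=3,f=9) a[fast]=0 → fast++
(s=3,f=10) a[fast]=0 → fast++
(s=3,f=11) a[fast]=0 → fast++

[2, 9, 5, 0, 0, 0, 0, 0, 0, 0, 0, 0]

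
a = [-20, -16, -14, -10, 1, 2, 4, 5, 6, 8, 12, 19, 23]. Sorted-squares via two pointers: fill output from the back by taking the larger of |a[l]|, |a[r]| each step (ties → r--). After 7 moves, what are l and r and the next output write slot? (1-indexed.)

l=5, r=10, next write slot=6

l=1 r=13: |-20|<=|23| out[13]=529, r--
l=1 r=12: |-20|>|19| out[12]=400, l++
l=2 r=12: |-16|<=|19| out[11]=361, r--
l=2 r=11: |-16|>|12| out[10]=256, l++
l=3 r=11: |-14|>|12| out[9]=196, l++
l=4 r=11: |-10|<=|12| out[8]=144, r--
l=4 r=10: |-10|>|8| out[7]=100, l++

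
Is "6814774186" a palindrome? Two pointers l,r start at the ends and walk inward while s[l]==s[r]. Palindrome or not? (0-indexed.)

palindrome

l=0 r=9: '6'=='6', l++,r--
l=1 r=8: '8'=='8', l++,r--
l=2 r=7: '1'=='1', l++,r--
l=3 r=6: '4'=='4', l++,r--
l=4 r=5: '7'=='7', l++,r--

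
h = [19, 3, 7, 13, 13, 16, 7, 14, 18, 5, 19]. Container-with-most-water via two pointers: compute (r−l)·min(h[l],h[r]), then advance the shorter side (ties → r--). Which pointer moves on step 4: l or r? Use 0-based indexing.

r

[0,10] min(19,19)*10=190 best=190 * → r--
[0,9] min(19,5)*9=45 best=190 → r--
[0,8] min(19,18)*8=144 best=190 → r--
[0,7] min(19,14)*7=98 best=190 → r--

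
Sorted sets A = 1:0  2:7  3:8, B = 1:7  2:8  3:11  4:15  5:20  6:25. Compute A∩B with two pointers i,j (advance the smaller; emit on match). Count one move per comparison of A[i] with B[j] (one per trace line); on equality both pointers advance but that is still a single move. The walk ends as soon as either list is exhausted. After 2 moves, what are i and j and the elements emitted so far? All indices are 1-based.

i=3, j=2, emitted=[7]

[i=1,j=1] 0<7 → i++
[i=2,j=1] 7==7 emit → i++,j++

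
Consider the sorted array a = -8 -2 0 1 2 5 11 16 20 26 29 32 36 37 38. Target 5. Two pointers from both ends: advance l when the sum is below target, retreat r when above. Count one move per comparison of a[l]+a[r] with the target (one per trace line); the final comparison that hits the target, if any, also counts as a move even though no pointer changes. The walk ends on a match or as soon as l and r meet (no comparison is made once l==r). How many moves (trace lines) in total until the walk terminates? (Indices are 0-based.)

12 moves

[0,14] -8+38=30 >5 → r--
[0,13] -8+37=29 >5 → r--
[0,12] -8+36=28 >5 → r--
[0,11] -8+32=24 >5 → r--
[0,10] -8+29=21 >5 → r--
[0,9] -8+26=18 >5 → r--
[0,8] -8+20=12 >5 → r--
[0,7] -8+16=8 >5 → r--
[0,6] -8+11=3 <5 → l++
[1,6] -2+11=9 >5 → r--
[1,5] -2+5=3 <5 → l++
[2,5] 0+5=5 → found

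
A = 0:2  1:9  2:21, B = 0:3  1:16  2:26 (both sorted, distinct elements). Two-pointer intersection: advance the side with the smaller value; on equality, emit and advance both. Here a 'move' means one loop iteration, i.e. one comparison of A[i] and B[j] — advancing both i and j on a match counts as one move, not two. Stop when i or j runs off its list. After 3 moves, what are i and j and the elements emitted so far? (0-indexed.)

i=0 j=0: 2<3, i++
i=1 j=0: 9>3, j++
i=1 j=1: 9<16, i++

i=2, j=1, emitted=[]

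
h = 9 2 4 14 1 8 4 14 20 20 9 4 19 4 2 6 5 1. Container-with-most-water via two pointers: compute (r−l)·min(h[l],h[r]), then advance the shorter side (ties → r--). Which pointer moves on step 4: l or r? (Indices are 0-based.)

r

[0,17] min(9,1)*17=17 best=17 * → r--
[0,16] min(9,5)*16=80 best=80 * → r--
[0,15] min(9,6)*15=90 best=90 * → r--
[0,14] min(9,2)*14=28 best=90 → r--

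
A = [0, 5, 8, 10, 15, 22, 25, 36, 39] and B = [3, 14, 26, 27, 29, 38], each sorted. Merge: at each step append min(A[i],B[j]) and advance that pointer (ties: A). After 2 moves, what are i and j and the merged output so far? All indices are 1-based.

i=1 j=1: A[i]=0<=B[j]=3 take 0, i++
i=2 j=1: A[i]=5>B[j]=3 take 3, j++

i=2, j=2, merged so far=[0, 3]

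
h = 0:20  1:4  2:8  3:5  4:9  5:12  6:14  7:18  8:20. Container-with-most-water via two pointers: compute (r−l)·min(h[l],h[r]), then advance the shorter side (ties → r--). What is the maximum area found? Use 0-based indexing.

l=0 r=8: min(20,20)*8=160 best=160 *, r--
l=0 r=7: min(20,18)*7=126 best=160, r--
l=0 r=6: min(20,14)*6=84 best=160, r--
l=0 r=5: min(20,12)*5=60 best=160, r--
l=0 r=4: min(20,9)*4=36 best=160, r--
l=0 r=3: min(20,5)*3=15 best=160, r--
l=0 r=2: min(20,8)*2=16 best=160, r--
l=0 r=1: min(20,4)*1=4 best=160, r--

max area = 160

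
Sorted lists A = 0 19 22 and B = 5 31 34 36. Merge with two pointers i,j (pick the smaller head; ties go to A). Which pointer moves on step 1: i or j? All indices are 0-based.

i

[i=0,j=0] A[i]=0<=B[j]=5 take 0 → i++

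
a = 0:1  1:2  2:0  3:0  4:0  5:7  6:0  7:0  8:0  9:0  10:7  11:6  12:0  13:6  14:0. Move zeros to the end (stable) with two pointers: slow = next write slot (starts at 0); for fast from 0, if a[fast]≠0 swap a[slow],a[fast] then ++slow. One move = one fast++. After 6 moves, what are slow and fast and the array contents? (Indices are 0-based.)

slow=0 fast=0: a[fast]=1≠0 swap→a[0]=1, slow++,fast++
slow=1 fast=1: a[fast]=2≠0 swap→a[1]=2, slow++,fast++
slow=2 fast=2: a[fast]=0, fast++
slow=2 fast=3: a[fast]=0, fast++
slow=2 fast=4: a[fast]=0, fast++
slow=2 fast=5: a[fast]=7≠0 swap→a[2]=7, slow++,fast++

slow=3, fast=6, a=[1, 2, 7, 0, 0, 0, 0, 0, 0, 0, 7, 6, 0, 6, 0]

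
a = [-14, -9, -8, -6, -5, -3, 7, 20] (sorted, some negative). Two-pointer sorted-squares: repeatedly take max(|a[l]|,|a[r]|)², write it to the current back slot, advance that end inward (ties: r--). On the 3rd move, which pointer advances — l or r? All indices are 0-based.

[0,7] |-14|<=|20| out[7]=400 → r--
[0,6] |-14|>|7| out[6]=196 → l++
[1,6] |-9|>|7| out[5]=81 → l++

l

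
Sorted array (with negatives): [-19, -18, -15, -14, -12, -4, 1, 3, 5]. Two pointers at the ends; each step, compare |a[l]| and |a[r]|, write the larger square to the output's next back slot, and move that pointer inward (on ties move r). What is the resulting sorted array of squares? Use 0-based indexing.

[0,8] |-19|>|5| out[8]=361 → l++
[1,8] |-18|>|5| out[7]=324 → l++
[2,8] |-15|>|5| out[6]=225 → l++
[3,8] |-14|>|5| out[5]=196 → l++
[4,8] |-12|>|5| out[4]=144 → l++
[5,8] |-4|<=|5| out[3]=25 → r--
[5,7] |-4|>|3| out[2]=16 → l++
[6,7] |1|<=|3| out[1]=9 → r--
[6,6] |1|<=|1| out[0]=1 → r--

[1, 9, 16, 25, 144, 196, 225, 324, 361]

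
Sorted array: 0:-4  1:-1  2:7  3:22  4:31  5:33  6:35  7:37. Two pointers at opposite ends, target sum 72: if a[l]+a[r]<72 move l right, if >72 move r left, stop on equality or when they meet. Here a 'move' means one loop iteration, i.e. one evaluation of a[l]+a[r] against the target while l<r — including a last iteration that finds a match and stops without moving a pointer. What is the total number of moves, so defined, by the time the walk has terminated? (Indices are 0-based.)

7 moves

l=0 r=7: -4+37=33 <72, l++
l=1 r=7: -1+37=36 <72, l++
l=2 r=7: 7+37=44 <72, l++
l=3 r=7: 22+37=59 <72, l++
l=4 r=7: 31+37=68 <72, l++
l=5 r=7: 33+37=70 <72, l++
l=6 r=7: 35+37=72, found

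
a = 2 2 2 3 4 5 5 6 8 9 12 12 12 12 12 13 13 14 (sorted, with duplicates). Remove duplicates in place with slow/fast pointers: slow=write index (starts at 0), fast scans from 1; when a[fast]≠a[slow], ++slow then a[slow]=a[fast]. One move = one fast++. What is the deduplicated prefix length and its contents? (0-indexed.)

length 10; prefix = [2, 3, 4, 5, 6, 8, 9, 12, 13, 14]

(s=0,f=1) a[fast]=2=a[slow] dup → fast++
(s=0,f=2) a[fast]=2=a[slow] dup → fast++
(s=0,f=3) a[fast]=3≠a[slow]=2 write a[1]=3 → slow++,fast++
(s=1,f=4) a[fast]=4≠a[slow]=3 write a[2]=4 → slow++,fast++
(s=2,f=5) a[fast]=5≠a[slow]=4 write a[3]=5 → slow++,fast++
(s=3,f=6) a[fast]=5=a[slow] dup → fast++
(s=3,f=7) a[fast]=6≠a[slow]=5 write a[4]=6 → slow++,fast++
(s=4,f=8) a[fast]=8≠a[slow]=6 write a[5]=8 → slow++,fast++
(s=5,f=9) a[fast]=9≠a[slow]=8 write a[6]=9 → slow++,fast++
(s=6,f=10) a[fast]=12≠a[slow]=9 write a[7]=12 → slow++,fast++
(s=7,f=11) a[fast]=12=a[slow] dup → fast++
(s=7,f=12) a[fast]=12=a[slow] dup → fast++
(s=7,f=13) a[fast]=12=a[slow] dup → fast++
(s=7,f=14) a[fast]=12=a[slow] dup → fast++
(s=7,f=15) a[fast]=13≠a[slow]=12 write a[8]=13 → slow++,fast++
(s=8,f=16) a[fast]=13=a[slow] dup → fast++
(s=8,f=17) a[fast]=14≠a[slow]=13 write a[9]=14 → slow++,fast++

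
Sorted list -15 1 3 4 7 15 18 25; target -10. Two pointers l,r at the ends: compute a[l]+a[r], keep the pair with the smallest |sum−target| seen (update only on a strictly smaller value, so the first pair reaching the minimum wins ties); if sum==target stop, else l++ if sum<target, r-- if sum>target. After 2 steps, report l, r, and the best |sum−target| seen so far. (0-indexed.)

[0,7] -15+25=10 d=20 * → r--
[0,6] -15+18=3 d=13 * → r--

l=0, r=5, best |Δ|=13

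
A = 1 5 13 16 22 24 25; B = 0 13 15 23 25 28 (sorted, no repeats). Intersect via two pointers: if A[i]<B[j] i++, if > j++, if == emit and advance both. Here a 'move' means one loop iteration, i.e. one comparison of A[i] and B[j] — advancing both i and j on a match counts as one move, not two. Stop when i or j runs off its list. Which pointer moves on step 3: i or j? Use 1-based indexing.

i

i=1 j=1: 1>0, j++
i=1 j=2: 1<13, i++
i=2 j=2: 5<13, i++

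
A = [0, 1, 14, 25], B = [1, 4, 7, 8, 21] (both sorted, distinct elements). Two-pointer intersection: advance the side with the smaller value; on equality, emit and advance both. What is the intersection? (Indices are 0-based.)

intersection = [1]

[i=0,j=0] 0<1 → i++
[i=1,j=0] 1==1 emit → i++,j++
[i=2,j=1] 14>4 → j++
[i=2,j=2] 14>7 → j++
[i=2,j=3] 14>8 → j++
[i=2,j=4] 14<21 → i++
[i=3,j=4] 25>21 → j++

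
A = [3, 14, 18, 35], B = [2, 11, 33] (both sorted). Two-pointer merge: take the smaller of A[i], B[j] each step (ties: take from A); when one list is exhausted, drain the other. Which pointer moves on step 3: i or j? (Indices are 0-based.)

j

[i=0,j=0] A[i]=3>B[j]=2 take 2 → j++
[i=0,j=1] A[i]=3<=B[j]=11 take 3 → i++
[i=1,j=1] A[i]=14>B[j]=11 take 11 → j++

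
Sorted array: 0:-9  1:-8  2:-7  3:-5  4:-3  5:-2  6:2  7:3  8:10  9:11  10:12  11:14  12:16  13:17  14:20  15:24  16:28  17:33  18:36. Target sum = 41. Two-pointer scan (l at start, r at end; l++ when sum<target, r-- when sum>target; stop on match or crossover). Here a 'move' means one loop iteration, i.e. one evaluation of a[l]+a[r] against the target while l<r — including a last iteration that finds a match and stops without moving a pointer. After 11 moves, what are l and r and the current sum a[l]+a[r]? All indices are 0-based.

l=9, r=16, sum=39

[0,18] -9+36=27 <41 → l++
[1,18] -8+36=28 <41 → l++
[2,18] -7+36=29 <41 → l++
[3,18] -5+36=31 <41 → l++
[4,18] -3+36=33 <41 → l++
[5,18] -2+36=34 <41 → l++
[6,18] 2+36=38 <41 → l++
[7,18] 3+36=39 <41 → l++
[8,18] 10+36=46 >41 → r--
[8,17] 10+33=43 >41 → r--
[8,16] 10+28=38 <41 → l++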